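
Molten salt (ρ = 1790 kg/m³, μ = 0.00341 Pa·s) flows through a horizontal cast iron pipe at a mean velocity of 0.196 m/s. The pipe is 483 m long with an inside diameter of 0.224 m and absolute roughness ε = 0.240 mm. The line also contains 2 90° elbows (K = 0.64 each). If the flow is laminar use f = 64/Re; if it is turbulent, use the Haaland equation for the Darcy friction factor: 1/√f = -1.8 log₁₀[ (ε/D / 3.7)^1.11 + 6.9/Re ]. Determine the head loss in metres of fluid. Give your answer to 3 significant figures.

Reynolds number Re = ρVD/μ = 1790 · 0.196 · 0.224 / 0.00341 = 2.305e+04.
Re > 4000 → turbulent. Relative roughness ε/D = 0.00024/0.224 = 0.00107. Haaland: 1/√f = -1.8 log₁₀[(0.00107/3.7)^1.11 + 6.9/2.305e+04] = -1.8 log₁₀[0.000118 + 0.000299] = 6.083, so f = 0.02703.
Total minor-loss coefficient ΣK = 2·0.64 = 1.28.
ΔP = [f·L/D + ΣK]·(ρV²/2) = [0.02703·483/0.224 + 1.28]·(1790·0.196²/2) = [58.28 + 1.28]·34.38 = 2048 Pa.
Head loss h_f = ΔP/(ρg) = 2048/(1790·9.81) = 0.117 m.

h_f ≈ 0.117 m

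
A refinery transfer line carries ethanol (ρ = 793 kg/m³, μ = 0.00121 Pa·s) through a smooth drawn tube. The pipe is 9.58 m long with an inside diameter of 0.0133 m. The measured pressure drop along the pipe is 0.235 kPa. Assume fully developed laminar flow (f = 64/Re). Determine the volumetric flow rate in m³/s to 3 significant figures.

Q ≈ 1.56×10^-5 m³/s

For laminar flow, f = 64/Re with Re = ρVD/μ, so Darcy-Weisbach reduces to ΔP = 32μLV/D². Solving for V: V = ΔP·D²/(32μL) = 235·(0.0133)²/(32·0.00121·9.58) = 0.1121 m/s.
Check: Re = ρVD/μ = 793·0.1121·0.0133/0.00121 = 976.8 < 2300, so the laminar assumption holds.
Q = V·A = 0.1121·(π/4·0.0133²) = 1.557e-05 m³/s = 1.56×10^-5 m³/s.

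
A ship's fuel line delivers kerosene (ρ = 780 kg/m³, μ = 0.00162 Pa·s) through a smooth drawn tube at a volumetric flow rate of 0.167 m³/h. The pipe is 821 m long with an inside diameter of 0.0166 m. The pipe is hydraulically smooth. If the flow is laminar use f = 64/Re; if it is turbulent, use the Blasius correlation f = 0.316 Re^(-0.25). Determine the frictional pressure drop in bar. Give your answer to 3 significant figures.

ΔP ≈ 0.331 bar

Q = 0.167 m³/h = 0.167/3600 = 4.639e-05 m³/s.
Cross-sectional area A = πD²/4 = π(0.0166)²/4 = 0.0002164 m²; mean velocity V = Q/A = 4.639e-05/0.0002164 = 0.2143 m/s.
Reynolds number Re = ρVD/μ = 780 · 0.2143 · 0.0166 / 0.00162 = 1713.
Re < 2300 → laminar flow, so f = 64/Re = 64/1713 = 0.03736 (the turbulent correlation is not needed).
Darcy-Weisbach: ΔP = f(L/D)(ρV²/2) = 0.03736·(821/0.0166)·(780·0.2143²/2) = 0.03736·4.946e+04·17.92 = 3.311e+04 Pa.
ΔP = 3.311e+04 Pa = 0.331 bar.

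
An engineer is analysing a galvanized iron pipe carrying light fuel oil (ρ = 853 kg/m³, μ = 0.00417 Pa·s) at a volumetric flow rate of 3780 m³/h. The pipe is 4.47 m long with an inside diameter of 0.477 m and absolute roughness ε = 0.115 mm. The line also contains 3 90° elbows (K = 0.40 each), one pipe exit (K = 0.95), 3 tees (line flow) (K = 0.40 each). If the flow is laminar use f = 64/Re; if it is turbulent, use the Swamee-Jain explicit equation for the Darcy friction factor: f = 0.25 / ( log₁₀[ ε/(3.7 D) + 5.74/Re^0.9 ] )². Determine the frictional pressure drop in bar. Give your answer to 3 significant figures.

Q = 3780 m³/h = 3780/3600 = 1.05 m³/s.
Cross-sectional area A = πD²/4 = π(0.477)²/4 = 0.1787 m²; mean velocity V = Q/A = 1.05/0.1787 = 5.876 m/s.
Reynolds number Re = ρVD/μ = 853 · 5.876 · 0.477 / 0.00417 = 5.733e+05.
Re > 4000 → turbulent. Relative roughness ε/D = 0.000115/0.477 = 0.000241. Swamee-Jain: f = 0.25/(log₁₀[0.000241/3.7 + 5.74/5.733e+05^0.9])² = 0.25/(log₁₀[6.52e-05 + 3.77e-05])² = 0.25/(-3.988)² = 0.01572.
Total minor-loss coefficient ΣK = 3·0.4 + 1·0.95 + 3·0.4 = 3.35.
ΔP = [f·L/D + ΣK]·(ρV²/2) = [0.01572·4.47/0.477 + 3.35]·(853·5.876²/2) = [0.1473 + 3.35]·1.472e+04 = 5.15e+04 Pa.
ΔP = 5.15e+04 Pa = 0.515 bar.

ΔP ≈ 0.515 bar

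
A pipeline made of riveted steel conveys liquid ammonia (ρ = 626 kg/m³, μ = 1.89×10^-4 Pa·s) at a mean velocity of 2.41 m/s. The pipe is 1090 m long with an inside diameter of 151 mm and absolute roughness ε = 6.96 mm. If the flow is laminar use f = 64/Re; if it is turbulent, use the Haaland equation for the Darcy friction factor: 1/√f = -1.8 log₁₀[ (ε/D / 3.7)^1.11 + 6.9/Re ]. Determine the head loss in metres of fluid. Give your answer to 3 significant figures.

h_f ≈ 148 m

Reynolds number Re = ρVD/μ = 626 · 2.41 · 0.151 / 0.000189 = 1.205e+06.
Re > 4000 → turbulent. Relative roughness ε/D = 0.00696/0.151 = 0.0461. Haaland: 1/√f = -1.8 log₁₀[(0.0461/3.7)^1.11 + 6.9/1.205e+06] = -1.8 log₁₀[0.00769 + 5.72e-06] = 3.805, so f = 0.06908.
Darcy-Weisbach: ΔP = f(L/D)(ρV²/2) = 0.06908·(1090/0.151)·(626·2.41²/2) = 0.06908·7219·1818 = 9.065e+05 Pa.
Head loss h_f = ΔP/(ρg) = 9.065e+05/(626·9.81) = 148 m.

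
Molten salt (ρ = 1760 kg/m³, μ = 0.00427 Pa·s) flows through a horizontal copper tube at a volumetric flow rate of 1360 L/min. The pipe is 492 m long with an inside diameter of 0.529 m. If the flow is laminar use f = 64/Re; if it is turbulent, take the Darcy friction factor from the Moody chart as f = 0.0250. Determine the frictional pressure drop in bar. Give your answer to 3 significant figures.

ΔP ≈ 0.00218 bar

Q = 1360 L/min = 1360/60000 = 0.02267 m³/s.
Cross-sectional area A = πD²/4 = π(0.529)²/4 = 0.2198 m²; mean velocity V = Q/A = 0.02267/0.2198 = 0.1031 m/s.
Reynolds number Re = ρVD/μ = 1760 · 0.1031 · 0.529 / 0.00427 = 2.249e+04.
Re > 4000 → turbulent; use the Moody-chart value f = 0.0250.
Darcy-Weisbach: ΔP = f(L/D)(ρV²/2) = 0.025·(492/0.529)·(1760·0.1031²/2) = 0.025·930.1·9.36 = 217.6 Pa.
ΔP = 217.6 Pa = 0.00218 bar.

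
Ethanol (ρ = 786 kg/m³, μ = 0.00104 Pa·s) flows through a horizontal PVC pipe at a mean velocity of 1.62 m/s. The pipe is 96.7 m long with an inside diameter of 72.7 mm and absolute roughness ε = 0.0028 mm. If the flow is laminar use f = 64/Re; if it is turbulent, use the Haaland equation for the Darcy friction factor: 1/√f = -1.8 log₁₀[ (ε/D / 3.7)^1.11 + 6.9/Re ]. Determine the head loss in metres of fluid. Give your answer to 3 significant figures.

h_f ≈ 3.28 m

Reynolds number Re = ρVD/μ = 786 · 1.62 · 0.0727 / 0.00104 = 8.901e+04.
Re > 4000 → turbulent. Relative roughness ε/D = 2.8e-06/0.0727 = 3.85e-05. Haaland: 1/√f = -1.8 log₁₀[(3.85e-05/3.7)^1.11 + 6.9/8.901e+04] = -1.8 log₁₀[2.95e-06 + 7.75e-05] = 7.37, so f = 0.01841.
Darcy-Weisbach: ΔP = f(L/D)(ρV²/2) = 0.01841·(96.7/0.0727)·(786·1.62²/2) = 0.01841·1330·1031 = 2.526e+04 Pa.
Head loss h_f = ΔP/(ρg) = 2.526e+04/(786·9.81) = 3.28 m.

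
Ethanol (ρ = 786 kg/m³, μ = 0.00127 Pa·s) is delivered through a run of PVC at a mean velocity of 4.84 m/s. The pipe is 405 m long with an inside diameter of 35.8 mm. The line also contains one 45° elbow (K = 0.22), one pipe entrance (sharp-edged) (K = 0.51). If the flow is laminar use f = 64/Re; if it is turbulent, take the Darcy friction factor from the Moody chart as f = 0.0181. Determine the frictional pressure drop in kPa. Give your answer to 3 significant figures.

ΔP ≈ 1890 kPa

Reynolds number Re = ρVD/μ = 786 · 4.84 · 0.0358 / 0.00127 = 1.072e+05.
Re > 4000 → turbulent; use the Moody-chart value f = 0.0181.
Total minor-loss coefficient ΣK = 1·0.22 + 1·0.51 = 0.73.
ΔP = [f·L/D + ΣK]·(ρV²/2) = [0.0181·405/0.0358 + 0.73]·(786·4.84²/2) = [204.8 + 0.73]·9206 = 1.892e+06 Pa.
ΔP = 1.892e+06 Pa = 1890 kPa.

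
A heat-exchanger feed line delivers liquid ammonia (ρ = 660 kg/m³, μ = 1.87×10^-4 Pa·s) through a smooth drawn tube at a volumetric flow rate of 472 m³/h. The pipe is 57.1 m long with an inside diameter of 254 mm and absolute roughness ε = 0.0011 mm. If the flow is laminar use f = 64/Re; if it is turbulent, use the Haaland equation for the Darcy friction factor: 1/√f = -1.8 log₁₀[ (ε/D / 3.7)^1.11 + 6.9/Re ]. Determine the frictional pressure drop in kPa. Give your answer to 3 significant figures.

ΔP ≈ 5.09 kPa

Q = 472 m³/h = 472/3600 = 0.1311 m³/s.
Cross-sectional area A = πD²/4 = π(0.254)²/4 = 0.05067 m²; mean velocity V = Q/A = 0.1311/0.05067 = 2.588 m/s.
Reynolds number Re = ρVD/μ = 660 · 2.588 · 0.254 / 0.000187 = 2.32e+06.
Re > 4000 → turbulent. Relative roughness ε/D = 1.1e-06/0.254 = 4.33e-06. Haaland: 1/√f = -1.8 log₁₀[(4.33e-06/3.7)^1.11 + 6.9/2.32e+06] = -1.8 log₁₀[2.61e-07 + 2.97e-06] = 9.882, so f = 0.01024.
Darcy-Weisbach: ΔP = f(L/D)(ρV²/2) = 0.01024·(57.1/0.254)·(660·2.588²/2) = 0.01024·224.8·2209 = 5086 Pa.
ΔP = 5086 Pa = 5.09 kPa.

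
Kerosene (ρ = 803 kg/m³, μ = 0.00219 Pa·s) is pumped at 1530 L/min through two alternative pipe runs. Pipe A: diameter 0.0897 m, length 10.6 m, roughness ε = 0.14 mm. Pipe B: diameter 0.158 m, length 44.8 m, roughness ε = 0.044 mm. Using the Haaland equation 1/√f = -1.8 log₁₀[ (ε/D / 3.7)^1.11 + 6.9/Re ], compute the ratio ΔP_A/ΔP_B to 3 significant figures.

ΔP_A/ΔP_B ≈ 4.68

Pipe A: V = Q/A = 0.0255/0.006319 = 4.035 m/s; Re = 1.327e+05; ε/D = 0.00156; Haaland → f = 0.02335; ΔP_A = f(L/D)(ρV²/2) = 1.804e+04 Pa.
Pipe B: V = Q/A = 0.0255/0.01961 = 1.301 m/s; Re = 7.535e+04; ε/D = 0.000278; Haaland → f = 0.02; ΔP_B = f(L/D)(ρV²/2) = 3852 Pa.
ΔP_A/ΔP_B = 1.804e+04/3852 = 4.68.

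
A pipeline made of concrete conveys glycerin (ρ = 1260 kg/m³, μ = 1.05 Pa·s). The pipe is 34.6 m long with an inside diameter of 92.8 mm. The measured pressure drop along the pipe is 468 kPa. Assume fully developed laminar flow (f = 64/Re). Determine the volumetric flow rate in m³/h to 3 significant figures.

Q ≈ 84.4 m³/h

For laminar flow, f = 64/Re with Re = ρVD/μ, so Darcy-Weisbach reduces to ΔP = 32μLV/D². Solving for V: V = ΔP·D²/(32μL) = 4.68e+05·(0.0928)²/(32·1.05·34.6) = 3.467 m/s.
Check: Re = ρVD/μ = 1260·3.467·0.0928/1.05 = 386.1 < 2300, so the laminar assumption holds.
Q = V·A = 3.467·(π/4·0.0928²) = 0.02345 m³/s = 84.4 m³/h.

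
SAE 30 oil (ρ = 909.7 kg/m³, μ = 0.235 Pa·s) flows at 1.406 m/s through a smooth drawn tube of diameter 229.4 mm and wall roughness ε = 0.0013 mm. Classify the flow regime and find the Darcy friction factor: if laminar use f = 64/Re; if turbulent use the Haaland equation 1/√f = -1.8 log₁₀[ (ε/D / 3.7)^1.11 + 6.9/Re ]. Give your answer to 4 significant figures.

Re = ρVD/μ = 909.7·1.406·0.2294/0.235 = 1249.
Re < 2300 → laminar, so f = 64/Re = 0.05126 (roughness is irrelevant in laminar flow).

f ≈ 0.05126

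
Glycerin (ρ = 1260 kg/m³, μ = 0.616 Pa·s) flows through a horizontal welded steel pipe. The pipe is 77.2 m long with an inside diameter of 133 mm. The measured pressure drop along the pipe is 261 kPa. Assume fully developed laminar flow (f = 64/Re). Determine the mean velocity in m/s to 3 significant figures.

V ≈ 3.03 m/s

For laminar flow, f = 64/Re with Re = ρVD/μ, so Darcy-Weisbach reduces to ΔP = 32μLV/D². Solving for V: V = ΔP·D²/(32μL) = 2.61e+05·(0.133)²/(32·0.616·77.2) = 3.034 m/s.
Check: Re = ρVD/μ = 1260·3.034·0.133/0.616 = 825.3 < 2300, so the laminar assumption holds.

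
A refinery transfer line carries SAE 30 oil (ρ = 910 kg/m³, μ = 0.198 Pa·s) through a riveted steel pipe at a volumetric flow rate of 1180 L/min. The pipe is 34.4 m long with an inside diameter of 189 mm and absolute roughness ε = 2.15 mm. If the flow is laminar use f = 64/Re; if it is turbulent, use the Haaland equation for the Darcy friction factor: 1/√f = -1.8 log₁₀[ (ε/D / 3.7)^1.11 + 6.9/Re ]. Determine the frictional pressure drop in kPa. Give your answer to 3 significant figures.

ΔP ≈ 4.28 kPa

Q = 1180 L/min = 1180/60000 = 0.01967 m³/s.
Cross-sectional area A = πD²/4 = π(0.189)²/4 = 0.02806 m²; mean velocity V = Q/A = 0.01967/0.02806 = 0.701 m/s.
Reynolds number Re = ρVD/μ = 910 · 0.701 · 0.189 / 0.198 = 608.9.
Re < 2300 → laminar flow, so f = 64/Re = 64/608.9 = 0.1051 (the turbulent correlation is not needed).
Darcy-Weisbach: ΔP = f(L/D)(ρV²/2) = 0.1051·(34.4/0.189)·(910·0.701²/2) = 0.1051·182·223.6 = 4277 Pa.
ΔP = 4277 Pa = 4.28 kPa.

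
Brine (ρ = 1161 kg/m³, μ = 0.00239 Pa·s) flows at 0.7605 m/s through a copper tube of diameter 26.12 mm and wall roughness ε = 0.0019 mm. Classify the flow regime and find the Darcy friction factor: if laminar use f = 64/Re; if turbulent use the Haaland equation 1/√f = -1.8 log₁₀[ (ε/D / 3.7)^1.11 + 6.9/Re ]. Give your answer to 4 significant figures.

Re = ρVD/μ = 1161·0.7605·0.02612/0.00239 = 9650.
Re > 4000 → turbulent. ε/D = 1.9e-06/0.02612 = 7.27e-05; Haaland: 1/√f = -1.8 log₁₀[5.97e-06 + 0.000715] = 5.656, so f = 0.03126.

f ≈ 0.03126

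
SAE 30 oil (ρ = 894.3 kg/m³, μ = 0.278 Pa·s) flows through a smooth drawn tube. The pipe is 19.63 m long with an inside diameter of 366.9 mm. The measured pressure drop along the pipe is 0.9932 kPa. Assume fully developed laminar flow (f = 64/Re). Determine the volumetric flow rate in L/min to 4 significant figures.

Q ≈ 4857 L/min

For laminar flow, f = 64/Re with Re = ρVD/μ, so Darcy-Weisbach reduces to ΔP = 32μLV/D². Solving for V: V = ΔP·D²/(32μL) = 993.2·(0.3669)²/(32·0.278·19.63) = 0.7656 m/s.
Check: Re = ρVD/μ = 894.3·0.7656·0.3669/0.278 = 903.7 < 2300, so the laminar assumption holds.
Q = V·A = 0.7656·(π/4·0.3669²) = 0.08095 m³/s = 4857 L/min.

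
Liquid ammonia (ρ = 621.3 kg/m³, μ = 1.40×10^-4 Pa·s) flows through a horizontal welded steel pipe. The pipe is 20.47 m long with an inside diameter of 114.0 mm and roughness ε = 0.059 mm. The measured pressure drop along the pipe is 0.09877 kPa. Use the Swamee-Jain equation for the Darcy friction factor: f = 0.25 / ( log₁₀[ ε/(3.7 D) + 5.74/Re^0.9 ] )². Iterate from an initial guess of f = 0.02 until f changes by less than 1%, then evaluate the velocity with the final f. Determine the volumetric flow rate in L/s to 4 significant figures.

Q ≈ 3.074 L/s

Rearranging Darcy-Weisbach: V = √(2·ΔP·D/(f·L·ρ)). With ε/D = 5.9e-05/0.114 = 0.000518, iterate starting from f = 0.02:
  f = 0.02 → V = √(2·98.77·0.114/(0.02·20.47·621.3)) = 0.2975 m/s; Re = ρVD/μ = 1.505e+05; f → 0.01955
  f = 0.01955 → V = 0.3009 m/s; Re = 1.523e+05; f → 0.01953
Converged (Δf/f < 1%). With the final f = 0.01953: V = √(2·98.77·0.114/(0.01953·20.47·621.3)) = 0.3011 m/s.
Q = V·A = 0.3011·(π/4·0.114²) = 0.003074 m³/s = 3.074 L/s.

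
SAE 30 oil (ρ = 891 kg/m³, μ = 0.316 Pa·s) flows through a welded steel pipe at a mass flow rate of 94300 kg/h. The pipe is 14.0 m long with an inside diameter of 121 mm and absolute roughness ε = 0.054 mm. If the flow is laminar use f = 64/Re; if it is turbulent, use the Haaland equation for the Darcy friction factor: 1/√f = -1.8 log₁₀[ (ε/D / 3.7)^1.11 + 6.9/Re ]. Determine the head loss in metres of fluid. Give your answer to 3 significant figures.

ṁ = 94300 kg/h = 94300/3600 = 26.19 kg/s.
A = πD²/4 = π(0.121)²/4 = 0.0115 m²; mean velocity V = ṁ/(ρA) = 26.19/(891 · 0.0115) = 2.557 m/s.
Reynolds number Re = ρVD/μ = 891 · 2.557 · 0.121 / 0.316 = 872.3.
Re < 2300 → laminar flow, so f = 64/Re = 64/872.3 = 0.07337 (the turbulent correlation is not needed).
Darcy-Weisbach: ΔP = f(L/D)(ρV²/2) = 0.07337·(14/0.121)·(891·2.557²/2) = 0.07337·115.7·2912 = 2.472e+04 Pa.
Head loss h_f = ΔP/(ρg) = 2.472e+04/(891·9.81) = 2.83 m.

h_f ≈ 2.83 m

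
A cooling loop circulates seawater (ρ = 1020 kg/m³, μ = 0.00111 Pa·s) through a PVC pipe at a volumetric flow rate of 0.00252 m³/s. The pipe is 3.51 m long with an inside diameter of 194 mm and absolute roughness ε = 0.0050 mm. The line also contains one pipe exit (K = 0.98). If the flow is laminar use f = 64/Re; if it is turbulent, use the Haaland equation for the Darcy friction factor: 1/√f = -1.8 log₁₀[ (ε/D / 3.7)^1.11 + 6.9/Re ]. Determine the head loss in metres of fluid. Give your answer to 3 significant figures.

Cross-sectional area A = πD²/4 = π(0.194)²/4 = 0.02956 m²; mean velocity V = Q/A = 0.00252/0.02956 = 0.08525 m/s.
Reynolds number Re = ρVD/μ = 1020 · 0.08525 · 0.194 / 0.00111 = 1.52e+04.
Re > 4000 → turbulent. Relative roughness ε/D = 5e-06/0.194 = 2.58e-05. Haaland: 1/√f = -1.8 log₁₀[(2.58e-05/3.7)^1.11 + 6.9/1.52e+04] = -1.8 log₁₀[1.89e-06 + 0.000454] = 6.014, so f = 0.02765.
Total minor-loss coefficient ΣK = 1·0.98 = 0.98.
ΔP = [f·L/D + ΣK]·(ρV²/2) = [0.02765·3.51/0.194 + 0.98]·(1020·0.08525²/2) = [0.5002 + 0.98]·3.707 = 5.487 Pa.
Head loss h_f = ΔP/(ρg) = 5.487/(1020·9.81) = 5.48×10^-4 m.

h_f ≈ 5.48×10^-4 m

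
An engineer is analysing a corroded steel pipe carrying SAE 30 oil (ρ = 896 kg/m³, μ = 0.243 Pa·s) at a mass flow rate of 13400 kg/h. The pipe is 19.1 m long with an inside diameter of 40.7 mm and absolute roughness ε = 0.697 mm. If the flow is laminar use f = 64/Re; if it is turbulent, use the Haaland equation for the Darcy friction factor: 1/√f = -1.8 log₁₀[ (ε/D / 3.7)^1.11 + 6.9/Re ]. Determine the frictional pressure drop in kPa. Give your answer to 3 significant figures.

ΔP ≈ 286 kPa

ṁ = 13400 kg/h = 13400/3600 = 3.722 kg/s.
A = πD²/4 = π(0.0407)²/4 = 0.001301 m²; mean velocity V = ṁ/(ρA) = 3.722/(896 · 0.001301) = 3.193 m/s.
Reynolds number Re = ρVD/μ = 896 · 3.193 · 0.0407 / 0.243 = 479.2.
Re < 2300 → laminar flow, so f = 64/Re = 64/479.2 = 0.1336 (the turbulent correlation is not needed).
Darcy-Weisbach: ΔP = f(L/D)(ρV²/2) = 0.1336·(19.1/0.0407)·(896·3.193²/2) = 0.1336·469.3·4568 = 2.863e+05 Pa.
ΔP = 2.863e+05 Pa = 286 kPa.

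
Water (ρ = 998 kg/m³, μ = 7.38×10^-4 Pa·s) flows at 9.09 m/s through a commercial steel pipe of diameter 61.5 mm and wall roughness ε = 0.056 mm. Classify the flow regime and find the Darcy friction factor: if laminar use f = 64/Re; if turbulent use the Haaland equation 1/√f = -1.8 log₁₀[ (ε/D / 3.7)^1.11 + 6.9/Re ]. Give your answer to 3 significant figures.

f ≈ 0.0196

Re = ρVD/μ = 998·9.09·0.0615/0.000738 = 7.56e+05.
Re > 4000 → turbulent. ε/D = 5.6e-05/0.0615 = 0.000911; Haaland: 1/√f = -1.8 log₁₀[9.87e-05 + 9.13e-06] = 7.141, so f = 0.01961.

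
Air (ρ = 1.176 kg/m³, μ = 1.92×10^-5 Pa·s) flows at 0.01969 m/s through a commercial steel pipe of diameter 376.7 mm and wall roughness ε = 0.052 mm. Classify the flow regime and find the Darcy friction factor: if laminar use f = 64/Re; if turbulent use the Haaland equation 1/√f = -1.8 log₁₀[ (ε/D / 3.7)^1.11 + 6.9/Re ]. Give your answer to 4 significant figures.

f ≈ 0.1409

Re = ρVD/μ = 1.176·0.01969·0.3767/1.92e-05 = 454.3.
Re < 2300 → laminar, so f = 64/Re = 0.1409 (roughness is irrelevant in laminar flow).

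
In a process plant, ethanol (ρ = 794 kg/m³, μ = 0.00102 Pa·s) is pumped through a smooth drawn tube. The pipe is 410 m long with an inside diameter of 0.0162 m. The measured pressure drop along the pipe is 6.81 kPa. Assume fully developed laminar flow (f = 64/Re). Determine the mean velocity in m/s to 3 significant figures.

V ≈ 0.134 m/s

For laminar flow, f = 64/Re with Re = ρVD/μ, so Darcy-Weisbach reduces to ΔP = 32μLV/D². Solving for V: V = ΔP·D²/(32μL) = 6810·(0.0162)²/(32·0.00102·410) = 0.1335 m/s.
Check: Re = ρVD/μ = 794·0.1335·0.0162/0.00102 = 1684 < 2300, so the laminar assumption holds.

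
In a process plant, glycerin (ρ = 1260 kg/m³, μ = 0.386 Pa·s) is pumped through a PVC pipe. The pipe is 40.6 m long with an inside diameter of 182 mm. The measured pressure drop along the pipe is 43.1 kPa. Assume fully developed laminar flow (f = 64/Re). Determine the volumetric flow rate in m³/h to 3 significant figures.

Q ≈ 267 m³/h

For laminar flow, f = 64/Re with Re = ρVD/μ, so Darcy-Weisbach reduces to ΔP = 32μLV/D². Solving for V: V = ΔP·D²/(32μL) = 4.31e+04·(0.182)²/(32·0.386·40.6) = 2.847 m/s.
Check: Re = ρVD/μ = 1260·2.847·0.182/0.386 = 1691 < 2300, so the laminar assumption holds.
Q = V·A = 2.847·(π/4·0.182²) = 0.07406 m³/s = 267 m³/h.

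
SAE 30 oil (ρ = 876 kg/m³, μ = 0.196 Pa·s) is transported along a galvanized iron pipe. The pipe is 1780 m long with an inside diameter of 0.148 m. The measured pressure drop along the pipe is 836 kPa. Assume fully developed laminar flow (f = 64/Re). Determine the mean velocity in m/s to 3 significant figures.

For laminar flow, f = 64/Re with Re = ρVD/μ, so Darcy-Weisbach reduces to ΔP = 32μLV/D². Solving for V: V = ΔP·D²/(32μL) = 8.36e+05·(0.148)²/(32·0.196·1780) = 1.64 m/s.
Check: Re = ρVD/μ = 876·1.64·0.148/0.196 = 1085 < 2300, so the laminar assumption holds.

V ≈ 1.64 m/s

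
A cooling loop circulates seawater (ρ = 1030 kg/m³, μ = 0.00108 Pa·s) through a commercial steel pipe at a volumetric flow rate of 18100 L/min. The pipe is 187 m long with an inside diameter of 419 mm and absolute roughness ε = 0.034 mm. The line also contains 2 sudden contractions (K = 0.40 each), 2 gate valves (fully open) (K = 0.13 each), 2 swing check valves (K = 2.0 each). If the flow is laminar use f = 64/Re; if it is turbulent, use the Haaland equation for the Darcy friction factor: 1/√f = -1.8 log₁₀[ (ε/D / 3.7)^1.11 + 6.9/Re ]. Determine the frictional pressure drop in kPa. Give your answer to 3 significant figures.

Q = 18100 L/min = 18100/60000 = 0.3017 m³/s.
Cross-sectional area A = πD²/4 = π(0.419)²/4 = 0.1379 m²; mean velocity V = Q/A = 0.3017/0.1379 = 2.188 m/s.
Reynolds number Re = ρVD/μ = 1030 · 2.188 · 0.419 / 0.00108 = 8.743e+05.
Re > 4000 → turbulent. Relative roughness ε/D = 3.4e-05/0.419 = 8.11e-05. Haaland: 1/√f = -1.8 log₁₀[(8.11e-05/3.7)^1.11 + 6.9/8.743e+05] = -1.8 log₁₀[6.74e-06 + 7.89e-06] = 8.702, so f = 0.0132.
Total minor-loss coefficient ΣK = 2·0.4 + 2·0.13 + 2·2 = 5.06.
ΔP = [f·L/D + ΣK]·(ρV²/2) = [0.0132·187/0.419 + 5.06]·(1030·2.188²/2) = [5.893 + 5.06]·2465 = 2.7e+04 Pa.
ΔP = 2.7e+04 Pa = 27.0 kPa.

ΔP ≈ 27.0 kPa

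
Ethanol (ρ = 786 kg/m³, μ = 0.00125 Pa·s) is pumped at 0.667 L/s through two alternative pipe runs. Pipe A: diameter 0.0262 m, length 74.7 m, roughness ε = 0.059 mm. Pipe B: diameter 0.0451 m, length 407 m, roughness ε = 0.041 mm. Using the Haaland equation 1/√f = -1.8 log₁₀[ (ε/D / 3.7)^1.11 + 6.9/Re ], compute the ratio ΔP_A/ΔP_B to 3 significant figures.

ΔP_A/ΔP_B ≈ 2.69

Pipe A: V = Q/A = 0.000667/0.0005391 = 1.237 m/s; Re = 2.038e+04; ε/D = 0.00225; Haaland → f = 0.02984; ΔP_A = f(L/D)(ρV²/2) = 5.118e+04 Pa.
Pipe B: V = Q/A = 0.000667/0.001598 = 0.4175 m/s; Re = 1.184e+04; ε/D = 0.000909; Haaland → f = 0.03078; ΔP_B = f(L/D)(ρV²/2) = 1.903e+04 Pa.
ΔP_A/ΔP_B = 5.118e+04/1.903e+04 = 2.69.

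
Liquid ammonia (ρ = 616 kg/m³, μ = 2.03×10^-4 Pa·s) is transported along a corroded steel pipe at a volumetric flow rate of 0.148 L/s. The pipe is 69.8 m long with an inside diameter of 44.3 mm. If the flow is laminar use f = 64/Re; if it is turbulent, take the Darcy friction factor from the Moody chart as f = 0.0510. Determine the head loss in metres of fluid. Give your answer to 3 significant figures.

h_f ≈ 0.0378 m

Q = 0.148 L/s = 0.148/1000 = 0.000148 m³/s.
Cross-sectional area A = πD²/4 = π(0.0443)²/4 = 0.001541 m²; mean velocity V = Q/A = 0.000148/0.001541 = 0.09602 m/s.
Reynolds number Re = ρVD/μ = 616 · 0.09602 · 0.0443 / 0.000203 = 1.291e+04.
Re > 4000 → turbulent; use the Moody-chart value f = 0.0510.
Darcy-Weisbach: ΔP = f(L/D)(ρV²/2) = 0.051·(69.8/0.0443)·(616·0.09602²/2) = 0.051·1576·2.84 = 228.2 Pa.
Head loss h_f = ΔP/(ρg) = 228.2/(616·9.81) = 0.0378 m.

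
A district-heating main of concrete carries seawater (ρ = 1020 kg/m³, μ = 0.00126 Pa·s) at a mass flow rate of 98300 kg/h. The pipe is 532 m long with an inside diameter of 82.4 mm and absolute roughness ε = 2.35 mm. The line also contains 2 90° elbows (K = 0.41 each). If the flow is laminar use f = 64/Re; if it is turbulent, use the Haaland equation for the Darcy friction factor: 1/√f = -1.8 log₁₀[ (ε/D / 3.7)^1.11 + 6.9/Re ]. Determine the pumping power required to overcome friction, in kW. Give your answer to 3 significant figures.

P ≈ 125 kW

ṁ = 98300 kg/h = 98300/3600 = 27.31 kg/s.
A = πD²/4 = π(0.0824)²/4 = 0.005333 m²; mean velocity V = ṁ/(ρA) = 27.31/(1020 · 0.005333) = 5.02 m/s.
Reynolds number Re = ρVD/μ = 1020 · 5.02 · 0.0824 / 0.00126 = 3.349e+05.
Re > 4000 → turbulent. Relative roughness ε/D = 0.00235/0.0824 = 0.0285. Haaland: 1/√f = -1.8 log₁₀[(0.0285/3.7)^1.11 + 6.9/3.349e+05] = -1.8 log₁₀[0.00451 + 2.06e-05] = 4.218, so f = 0.0562.
Total minor-loss coefficient ΣK = 2·0.41 = 0.82.
ΔP = [f·L/D + ΣK]·(ρV²/2) = [0.0562·532/0.0824 + 0.82]·(1020·5.02²/2) = [362.8 + 0.82]·1.285e+04 = 4.674e+06 Pa.
Q = ṁ/ρ = 27.31/1020 = 0.02677 m³/s.
Pumping power P = QΔP = 0.02677·4.674e+06 = 125100 W = 125 kW.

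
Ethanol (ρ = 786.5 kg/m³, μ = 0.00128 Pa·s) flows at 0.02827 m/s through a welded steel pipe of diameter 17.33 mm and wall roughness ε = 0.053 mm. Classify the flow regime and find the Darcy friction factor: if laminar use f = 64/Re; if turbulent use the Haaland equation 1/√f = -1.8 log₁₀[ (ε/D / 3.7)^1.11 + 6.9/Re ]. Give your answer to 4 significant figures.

Re = ρVD/μ = 786.5·0.02827·0.01733/0.00128 = 301.
Re < 2300 → laminar, so f = 64/Re = 0.2126 (roughness is irrelevant in laminar flow).

f ≈ 0.2126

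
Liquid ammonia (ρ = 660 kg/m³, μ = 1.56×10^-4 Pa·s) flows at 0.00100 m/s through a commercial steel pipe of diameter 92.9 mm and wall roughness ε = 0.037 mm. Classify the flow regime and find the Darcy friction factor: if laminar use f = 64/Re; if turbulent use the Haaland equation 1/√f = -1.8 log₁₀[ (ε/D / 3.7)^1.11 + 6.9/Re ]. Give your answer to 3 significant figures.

Re = ρVD/μ = 660·0.001·0.0929/0.000156 = 393.
Re < 2300 → laminar, so f = 64/Re = 0.1628 (roughness is irrelevant in laminar flow).

f ≈ 0.163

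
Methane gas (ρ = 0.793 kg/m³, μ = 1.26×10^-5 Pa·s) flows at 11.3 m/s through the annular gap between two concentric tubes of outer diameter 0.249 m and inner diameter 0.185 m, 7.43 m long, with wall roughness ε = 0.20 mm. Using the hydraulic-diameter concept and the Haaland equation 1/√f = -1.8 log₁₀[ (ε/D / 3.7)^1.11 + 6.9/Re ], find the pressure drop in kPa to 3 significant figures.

ΔP ≈ 0.170 kPa

Hydraulic diameter D_h = 4A/P = D_o - D_i = 0.249 - 0.185 = 0.064 m.
Re = ρVD_h/μ = 0.793·11.3·0.064/1.26e-05 = 4.552e+04.
ε/D_h = 0.0002/0.064 = 0.00313; Haaland gives 1/√f = -1.8 log₁₀[0.000388+0.000152] = 5.883, so f = 0.0289.
ΔP = f(L/D_h)(ρV²/2) = 0.0289·7.43/0.064·50.63 = 169.9 Pa.
ΔP = 0.170 kPa.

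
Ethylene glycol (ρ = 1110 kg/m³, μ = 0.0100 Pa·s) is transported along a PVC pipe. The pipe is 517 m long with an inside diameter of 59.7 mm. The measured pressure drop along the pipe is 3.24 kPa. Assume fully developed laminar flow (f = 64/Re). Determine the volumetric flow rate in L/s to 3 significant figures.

Q ≈ 0.195 L/s

For laminar flow, f = 64/Re with Re = ρVD/μ, so Darcy-Weisbach reduces to ΔP = 32μLV/D². Solving for V: V = ΔP·D²/(32μL) = 3240·(0.0597)²/(32·0.01·517) = 0.0698 m/s.
Check: Re = ρVD/μ = 1110·0.0698·0.0597/0.01 = 462.5 < 2300, so the laminar assumption holds.
Q = V·A = 0.0698·(π/4·0.0597²) = 0.0001954 m³/s = 0.195 L/s.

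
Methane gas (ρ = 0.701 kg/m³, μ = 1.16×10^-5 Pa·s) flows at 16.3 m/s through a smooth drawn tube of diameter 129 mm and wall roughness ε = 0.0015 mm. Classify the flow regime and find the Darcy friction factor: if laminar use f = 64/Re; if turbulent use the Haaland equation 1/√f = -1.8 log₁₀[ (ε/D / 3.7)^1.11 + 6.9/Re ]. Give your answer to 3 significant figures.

f ≈ 0.0170

Re = ρVD/μ = 0.701·16.3·0.129/1.16e-05 = 1.271e+05.
Re > 4000 → turbulent. ε/D = 1.5e-06/0.129 = 1.16e-05; Haaland: 1/√f = -1.8 log₁₀[7.8e-07 + 5.43e-05] = 7.666, so f = 0.01702.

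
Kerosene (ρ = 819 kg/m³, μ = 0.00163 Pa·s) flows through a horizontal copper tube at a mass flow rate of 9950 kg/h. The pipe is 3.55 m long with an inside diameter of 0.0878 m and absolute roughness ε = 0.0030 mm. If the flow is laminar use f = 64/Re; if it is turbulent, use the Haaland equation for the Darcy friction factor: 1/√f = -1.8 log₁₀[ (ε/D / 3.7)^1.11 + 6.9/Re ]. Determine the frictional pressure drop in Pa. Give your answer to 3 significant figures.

ṁ = 9950 kg/h = 9950/3600 = 2.764 kg/s.
A = πD²/4 = π(0.0878)²/4 = 0.006055 m²; mean velocity V = ṁ/(ρA) = 2.764/(819 · 0.006055) = 0.5574 m/s.
Reynolds number Re = ρVD/μ = 819 · 0.5574 · 0.0878 / 0.00163 = 2.459e+04.
Re > 4000 → turbulent. Relative roughness ε/D = 3e-06/0.0878 = 3.42e-05. Haaland: 1/√f = -1.8 log₁₀[(3.42e-05/3.7)^1.11 + 6.9/2.459e+04] = -1.8 log₁₀[2.58e-06 + 0.000281] = 6.386, so f = 0.02452.
Darcy-Weisbach: ΔP = f(L/D)(ρV²/2) = 0.02452·(3.55/0.0878)·(819·0.5574²/2) = 0.02452·40.43·127.2 = 126.1 Pa.

ΔP ≈ 126 Pa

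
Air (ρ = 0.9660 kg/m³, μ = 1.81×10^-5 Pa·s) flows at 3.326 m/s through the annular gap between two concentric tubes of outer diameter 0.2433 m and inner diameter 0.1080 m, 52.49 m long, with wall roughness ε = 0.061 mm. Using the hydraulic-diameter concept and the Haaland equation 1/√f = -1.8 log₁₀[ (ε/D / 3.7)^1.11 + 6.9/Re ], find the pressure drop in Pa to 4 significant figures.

Hydraulic diameter D_h = 4A/P = D_o - D_i = 0.2433 - 0.108 = 0.1353 m.
Re = ρVD_h/μ = 0.966·3.326·0.1353/1.81e-05 = 2.402e+04.
ε/D_h = 6.1e-05/0.1353 = 0.000451; Haaland gives 1/√f = -1.8 log₁₀[4.52e-05+0.000287] = 6.261, so f = 0.02551.
ΔP = f(L/D_h)(ρV²/2) = 0.02551·52.49/0.1353·5.343 = 52.88 Pa.

ΔP ≈ 52.88 Pa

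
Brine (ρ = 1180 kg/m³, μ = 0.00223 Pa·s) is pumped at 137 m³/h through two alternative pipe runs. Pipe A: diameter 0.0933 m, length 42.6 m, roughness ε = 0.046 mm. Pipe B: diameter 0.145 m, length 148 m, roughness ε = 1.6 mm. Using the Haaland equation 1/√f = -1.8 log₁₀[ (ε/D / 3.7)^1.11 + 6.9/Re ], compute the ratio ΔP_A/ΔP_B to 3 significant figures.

Pipe A: V = Q/A = 0.03806/0.006837 = 5.566 m/s; Re = 2.748e+05; ε/D = 0.000493; Haaland → f = 0.01814; ΔP_A = f(L/D)(ρV²/2) = 1.514e+05 Pa.
Pipe B: V = Q/A = 0.03806/0.01651 = 2.305 m/s; Re = 1.768e+05; ε/D = 0.011; Haaland → f = 0.03958; ΔP_B = f(L/D)(ρV²/2) = 1.266e+05 Pa.
ΔP_A/ΔP_B = 1.514e+05/1.266e+05 = 1.20.

ΔP_A/ΔP_B ≈ 1.20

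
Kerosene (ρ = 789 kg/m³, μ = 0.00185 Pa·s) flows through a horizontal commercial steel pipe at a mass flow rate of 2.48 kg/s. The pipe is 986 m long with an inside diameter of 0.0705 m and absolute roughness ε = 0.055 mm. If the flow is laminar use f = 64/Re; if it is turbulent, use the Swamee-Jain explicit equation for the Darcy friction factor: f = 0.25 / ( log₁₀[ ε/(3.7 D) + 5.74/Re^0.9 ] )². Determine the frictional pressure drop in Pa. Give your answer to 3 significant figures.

A = πD²/4 = π(0.0705)²/4 = 0.003904 m²; mean velocity V = ṁ/(ρA) = 2.48/(789 · 0.003904) = 0.8052 m/s.
Reynolds number Re = ρVD/μ = 789 · 0.8052 · 0.0705 / 0.00185 = 2.421e+04.
Re > 4000 → turbulent. Relative roughness ε/D = 5.5e-05/0.0705 = 0.00078. Swamee-Jain: f = 0.25/(log₁₀[0.00078/3.7 + 5.74/2.421e+04^0.9])² = 0.25/(log₁₀[0.000211 + 0.000651])² = 0.25/(-3.065)² = 0.02662.
Darcy-Weisbach: ΔP = f(L/D)(ρV²/2) = 0.02662·(986/0.0705)·(789·0.8052²/2) = 0.02662·1.399e+04·255.8 = 9.521e+04 Pa.

ΔP ≈ 95200 Pa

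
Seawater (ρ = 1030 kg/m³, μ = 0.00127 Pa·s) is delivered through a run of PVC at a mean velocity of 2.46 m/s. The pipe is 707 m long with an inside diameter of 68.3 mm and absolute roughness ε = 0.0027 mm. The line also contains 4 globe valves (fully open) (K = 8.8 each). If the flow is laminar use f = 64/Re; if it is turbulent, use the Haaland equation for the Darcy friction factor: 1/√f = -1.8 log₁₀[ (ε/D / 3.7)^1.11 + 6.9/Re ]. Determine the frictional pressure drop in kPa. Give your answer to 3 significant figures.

ΔP ≈ 656 kPa

Reynolds number Re = ρVD/μ = 1030 · 2.46 · 0.0683 / 0.00127 = 1.363e+05.
Re > 4000 → turbulent. Relative roughness ε/D = 2.7e-06/0.0683 = 3.95e-05. Haaland: 1/√f = -1.8 log₁₀[(3.95e-05/3.7)^1.11 + 6.9/1.363e+05] = -1.8 log₁₀[3.03e-06 + 5.06e-05] = 7.686, so f = 0.01693.
Total minor-loss coefficient ΣK = 4·8.8 = 35.2.
ΔP = [f·L/D + ΣK]·(ρV²/2) = [0.01693·707/0.0683 + 35.2]·(1030·2.46²/2) = [175.2 + 35.2]·3117 = 6.557e+05 Pa.
ΔP = 6.557e+05 Pa = 656 kPa.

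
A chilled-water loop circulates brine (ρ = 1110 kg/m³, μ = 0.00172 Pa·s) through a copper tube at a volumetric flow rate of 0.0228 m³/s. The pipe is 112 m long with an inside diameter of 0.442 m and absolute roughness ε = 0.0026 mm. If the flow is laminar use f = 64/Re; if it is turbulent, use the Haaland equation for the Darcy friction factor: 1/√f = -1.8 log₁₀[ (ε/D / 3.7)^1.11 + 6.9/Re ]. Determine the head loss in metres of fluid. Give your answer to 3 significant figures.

Cross-sectional area A = πD²/4 = π(0.442)²/4 = 0.1534 m²; mean velocity V = Q/A = 0.0228/0.1534 = 0.1486 m/s.
Reynolds number Re = ρVD/μ = 1110 · 0.1486 · 0.442 / 0.00172 = 4.239e+04.
Re > 4000 → turbulent. Relative roughness ε/D = 2.6e-06/0.442 = 5.88e-06. Haaland: 1/√f = -1.8 log₁₀[(5.88e-06/3.7)^1.11 + 6.9/4.239e+04] = -1.8 log₁₀[3.66e-07 + 0.000163] = 6.817, so f = 0.02152.
Darcy-Weisbach: ΔP = f(L/D)(ρV²/2) = 0.02152·(112/0.442)·(1110·0.1486²/2) = 0.02152·253.4·12.25 = 66.81 Pa.
Head loss h_f = ΔP/(ρg) = 66.81/(1110·9.81) = 0.00614 m.

h_f ≈ 0.00614 m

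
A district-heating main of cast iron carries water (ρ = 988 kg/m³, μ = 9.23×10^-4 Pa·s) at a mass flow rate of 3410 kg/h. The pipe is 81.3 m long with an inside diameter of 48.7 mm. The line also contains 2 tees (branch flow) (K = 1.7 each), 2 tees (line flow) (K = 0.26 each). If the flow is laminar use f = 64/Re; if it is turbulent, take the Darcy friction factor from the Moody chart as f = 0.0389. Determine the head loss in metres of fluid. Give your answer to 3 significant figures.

ṁ = 3410 kg/h = 3410/3600 = 0.9472 kg/s.
A = πD²/4 = π(0.0487)²/4 = 0.001863 m²; mean velocity V = ṁ/(ρA) = 0.9472/(988 · 0.001863) = 0.5147 m/s.
Reynolds number Re = ρVD/μ = 988 · 0.5147 · 0.0487 / 0.000923 = 2.683e+04.
Re > 4000 → turbulent; use the Moody-chart value f = 0.0389.
Total minor-loss coefficient ΣK = 2·1.7 + 2·0.26 = 3.92.
ΔP = [f·L/D + ΣK]·(ρV²/2) = [0.0389·81.3/0.0487 + 3.92]·(988·0.5147²/2) = [64.94 + 3.92]·130.9 = 9011 Pa.
Head loss h_f = ΔP/(ρg) = 9011/(988·9.81) = 0.930 m.

h_f ≈ 0.930 m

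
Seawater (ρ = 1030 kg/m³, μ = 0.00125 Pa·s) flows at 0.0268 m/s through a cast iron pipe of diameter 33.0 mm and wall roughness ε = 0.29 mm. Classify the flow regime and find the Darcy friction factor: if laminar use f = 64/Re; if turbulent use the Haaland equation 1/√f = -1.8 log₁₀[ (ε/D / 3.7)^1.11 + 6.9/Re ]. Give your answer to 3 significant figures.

f ≈ 0.0878

Re = ρVD/μ = 1030·0.0268·0.033/0.00125 = 728.7.
Re < 2300 → laminar, so f = 64/Re = 0.08782 (roughness is irrelevant in laminar flow).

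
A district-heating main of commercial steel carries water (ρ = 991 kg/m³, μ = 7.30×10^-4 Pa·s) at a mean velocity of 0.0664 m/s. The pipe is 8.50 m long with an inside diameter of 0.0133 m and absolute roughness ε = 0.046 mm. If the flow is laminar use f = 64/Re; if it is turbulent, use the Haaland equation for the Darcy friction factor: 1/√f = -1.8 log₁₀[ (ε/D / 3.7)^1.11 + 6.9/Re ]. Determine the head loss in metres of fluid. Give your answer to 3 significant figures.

Reynolds number Re = ρVD/μ = 991 · 0.0664 · 0.0133 / 0.00073 = 1199.
Re < 2300 → laminar flow, so f = 64/Re = 64/1199 = 0.05338 (the turbulent correlation is not needed).
Darcy-Weisbach: ΔP = f(L/D)(ρV²/2) = 0.05338·(8.5/0.0133)·(991·0.0664²/2) = 0.05338·639.1·2.185 = 74.53 Pa.
Head loss h_f = ΔP/(ρg) = 74.53/(991·9.81) = 0.00767 m.

h_f ≈ 0.00767 m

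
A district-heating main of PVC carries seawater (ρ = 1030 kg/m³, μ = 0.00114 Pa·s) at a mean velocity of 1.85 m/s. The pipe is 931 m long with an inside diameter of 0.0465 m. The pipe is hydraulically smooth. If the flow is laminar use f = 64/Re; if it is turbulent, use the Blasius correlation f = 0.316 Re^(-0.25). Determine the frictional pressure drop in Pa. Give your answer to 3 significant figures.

ΔP ≈ 668000 Pa

Reynolds number Re = ρVD/μ = 1030 · 1.85 · 0.0465 / 0.00114 = 7.772e+04.
Re > 4000 → turbulent. Smooth-pipe (Blasius): f = 0.316 Re^(-0.25) = 0.316/(7.772e+04)^0.25 = 0.01893.
Darcy-Weisbach: ΔP = f(L/D)(ρV²/2) = 0.01893·(931/0.0465)·(1030·1.85²/2) = 0.01893·2.002e+04·1763 = 6.679e+05 Pa.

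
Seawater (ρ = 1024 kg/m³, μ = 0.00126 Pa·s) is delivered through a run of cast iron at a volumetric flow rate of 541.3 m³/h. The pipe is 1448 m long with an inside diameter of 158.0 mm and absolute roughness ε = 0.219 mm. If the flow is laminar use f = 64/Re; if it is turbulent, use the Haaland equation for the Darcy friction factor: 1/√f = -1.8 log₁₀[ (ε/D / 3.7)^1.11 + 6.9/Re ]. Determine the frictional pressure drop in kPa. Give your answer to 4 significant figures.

ΔP ≈ 5947 kPa

Q = 541.3 m³/h = 541.3/3600 = 0.1504 m³/s.
Cross-sectional area A = πD²/4 = π(0.158)²/4 = 0.01961 m²; mean velocity V = Q/A = 0.1504/0.01961 = 7.669 m/s.
Reynolds number Re = ρVD/μ = 1024 · 7.669 · 0.158 / 0.00126 = 9.847e+05.
Re > 4000 → turbulent. Relative roughness ε/D = 0.000219/0.158 = 0.00139. Haaland: 1/√f = -1.8 log₁₀[(0.00139/3.7)^1.11 + 6.9/9.847e+05] = -1.8 log₁₀[0.000157 + 7.01e-06] = 6.812, so f = 0.02155.
Darcy-Weisbach: ΔP = f(L/D)(ρV²/2) = 0.02155·(1448/0.158)·(1024·7.669²/2) = 0.02155·9165·3.011e+04 = 5.947e+06 Pa.
ΔP = 5.947e+06 Pa = 5947 kPa.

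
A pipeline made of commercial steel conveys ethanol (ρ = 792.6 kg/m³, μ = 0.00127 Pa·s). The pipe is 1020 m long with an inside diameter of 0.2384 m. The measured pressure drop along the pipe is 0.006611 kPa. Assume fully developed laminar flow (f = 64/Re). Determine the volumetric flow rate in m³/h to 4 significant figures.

Q ≈ 1.457 m³/h

For laminar flow, f = 64/Re with Re = ρVD/μ, so Darcy-Weisbach reduces to ΔP = 32μLV/D². Solving for V: V = ΔP·D²/(32μL) = 6.611·(0.2384)²/(32·0.00127·1020) = 0.009064 m/s.
Check: Re = ρVD/μ = 792.6·0.009064·0.2384/0.00127 = 1349 < 2300, so the laminar assumption holds.
Q = V·A = 0.009064·(π/4·0.2384²) = 0.0004046 m³/s = 1.457 m³/h.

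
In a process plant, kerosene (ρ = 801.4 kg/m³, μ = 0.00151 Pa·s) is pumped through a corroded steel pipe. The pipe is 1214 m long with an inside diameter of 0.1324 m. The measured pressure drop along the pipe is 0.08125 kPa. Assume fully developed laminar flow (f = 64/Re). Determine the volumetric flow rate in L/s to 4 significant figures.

Q ≈ 0.3343 L/s

For laminar flow, f = 64/Re with Re = ρVD/μ, so Darcy-Weisbach reduces to ΔP = 32μLV/D². Solving for V: V = ΔP·D²/(32μL) = 81.25·(0.1324)²/(32·0.00151·1214) = 0.02428 m/s.
Check: Re = ρVD/μ = 801.4·0.02428·0.1324/0.00151 = 1706 < 2300, so the laminar assumption holds.
Q = V·A = 0.02428·(π/4·0.1324²) = 0.0003343 m³/s = 0.3343 L/s.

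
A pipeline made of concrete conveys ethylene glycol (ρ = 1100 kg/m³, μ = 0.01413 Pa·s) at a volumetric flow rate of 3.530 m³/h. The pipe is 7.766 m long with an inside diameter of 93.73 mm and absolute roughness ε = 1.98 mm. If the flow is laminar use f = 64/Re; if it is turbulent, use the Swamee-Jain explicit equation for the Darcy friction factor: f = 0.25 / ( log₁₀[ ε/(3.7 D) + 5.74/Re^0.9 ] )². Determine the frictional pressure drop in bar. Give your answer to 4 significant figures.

ΔP ≈ 5.680×10^-4 bar

Q = 3.530 m³/h = 3.530/3600 = 0.0009806 m³/s.
Cross-sectional area A = πD²/4 = π(0.09373)²/4 = 0.0069 m²; mean velocity V = Q/A = 0.0009806/0.0069 = 0.1421 m/s.
Reynolds number Re = ρVD/μ = 1100 · 0.1421 · 0.09373 / 0.0141 = 1037.
Re < 2300 → laminar flow, so f = 64/Re = 64/1037 = 0.06172 (the turbulent correlation is not needed).
Darcy-Weisbach: ΔP = f(L/D)(ρV²/2) = 0.06172·(7.766/0.09373)·(1100·0.1421²/2) = 0.06172·82.86·11.11 = 56.8 Pa.
ΔP = 56.8 Pa = 5.680×10^-4 bar.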